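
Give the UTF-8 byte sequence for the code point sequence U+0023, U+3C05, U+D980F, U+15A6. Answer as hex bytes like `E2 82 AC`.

U+0023: 1-byte form → 23.
U+3C05: 3-byte form → E3 B0 85.
U+D980F: 4-byte form → F3 99 A0 8F.
U+15A6: 3-byte form → E1 96 A6.
Concatenated (11 bytes): 23 E3 B0 85 F3 99 A0 8F E1 96 A6.

23 E3 B0 85 F3 99 A0 8F E1 96 A6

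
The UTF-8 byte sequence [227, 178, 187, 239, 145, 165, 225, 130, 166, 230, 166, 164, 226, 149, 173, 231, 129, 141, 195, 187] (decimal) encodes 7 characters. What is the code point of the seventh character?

Offset 0: leading byte 0xE3 = 11100011 → 3-byte char #1 = E3 B2 BB.
Offset 3: leading byte 0xEF = 11101111 → 3-byte char #2 = EF 91 A5.
Offset 6: leading byte 0xE1 = 11100001 → 3-byte char #3 = E1 82 A6.
Offset 9: leading byte 0xE6 = 11100110 → 3-byte char #4 = E6 A6 A4.
Offset 12: leading byte 0xE2 = 11100010 → 3-byte char #5 = E2 95 AD.
Offset 15: leading byte 0xE7 = 11100111 → 3-byte char #6 = E7 81 8D.
Offset 18: leading byte 0xC3 = 11000011 → 2-byte char #7 = C3 BB.
Leading byte 0xC3 = 11000011 matches 110xxxxx → 2-byte sequence.
Byte 1: 0xC3 = 11000011, payload 00011 (5 bits).
Byte 2: 0xBB = 10111011 (10xxxxxx ✓), payload 111011.
Concatenate: 00011111011 = 0xFB (11 bits → U+00FB).

U+00FB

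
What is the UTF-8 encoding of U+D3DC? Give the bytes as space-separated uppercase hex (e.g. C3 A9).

U+D3DC = 0xD3DC = 54236 decimal. In range U+0800–U+FFFF → 3-byte form: 1110xxxx 10xxxxxx 10xxxxxx.
Binary (16 bits): 1101001111011100.
Split 4+6+6: 1101 | 001111 | 011100.
Byte 1: 11101101 = 0xED.
Byte 2: 10001111 = 0x8F.
Byte 3: 10011100 = 0x9C.

ED 8F 9C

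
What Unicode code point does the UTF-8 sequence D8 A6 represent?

U+0626

Leading byte 0xD8 = 11011000 matches 110xxxxx → 2-byte sequence.
Byte 1: 0xD8 = 11011000, payload 11000 (5 bits).
Byte 2: 0xA6 = 10100110 (10xxxxxx ✓), payload 100110.
Concatenate: 11000100110 = 0x626 (11 bits → U+0626).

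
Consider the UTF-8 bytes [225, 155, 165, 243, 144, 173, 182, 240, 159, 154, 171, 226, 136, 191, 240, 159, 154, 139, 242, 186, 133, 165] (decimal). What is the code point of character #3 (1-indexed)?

Offset 0: leading byte 0xE1 = 11100001 → 3-byte char #1 = E1 9B A5.
Offset 3: leading byte 0xF3 = 11110011 → 4-byte char #2 = F3 90 AD B6.
Offset 7: leading byte 0xF0 = 11110000 → 4-byte char #3 = F0 9F 9A AB.
Leading byte 0xF0 = 11110000 matches 11110xxx → 4-byte sequence.
Byte 1: 0xF0 = 11110000, payload 000 (3 bits).
Byte 2: 0x9F = 10011111 (10xxxxxx ✓), payload 011111.
Byte 3: 0x9A = 10011010 (10xxxxxx ✓), payload 011010.
Byte 4: 0xAB = 10101011 (10xxxxxx ✓), payload 101011.
Concatenate: 000011111011010101011 = 0x1F6AB (21 bits → U+1F6AB).

U+1F6AB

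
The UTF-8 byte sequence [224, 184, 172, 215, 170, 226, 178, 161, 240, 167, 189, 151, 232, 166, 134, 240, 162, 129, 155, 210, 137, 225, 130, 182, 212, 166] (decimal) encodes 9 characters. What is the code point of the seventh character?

U+0489

Offset 0: leading byte 0xE0 = 11100000 → 3-byte char #1 = E0 B8 AC.
Offset 3: leading byte 0xD7 = 11010111 → 2-byte char #2 = D7 AA.
Offset 5: leading byte 0xE2 = 11100010 → 3-byte char #3 = E2 B2 A1.
Offset 8: leading byte 0xF0 = 11110000 → 4-byte char #4 = F0 A7 BD 97.
Offset 12: leading byte 0xE8 = 11101000 → 3-byte char #5 = E8 A6 86.
Offset 15: leading byte 0xF0 = 11110000 → 4-byte char #6 = F0 A2 81 9B.
Offset 19: leading byte 0xD2 = 11010010 → 2-byte char #7 = D2 89.
Leading byte 0xD2 = 11010010 matches 110xxxxx → 2-byte sequence.
Byte 1: 0xD2 = 11010010, payload 10010 (5 bits).
Byte 2: 0x89 = 10001001 (10xxxxxx ✓), payload 001001.
Concatenate: 10010001001 = 0x489 (11 bits → U+0489).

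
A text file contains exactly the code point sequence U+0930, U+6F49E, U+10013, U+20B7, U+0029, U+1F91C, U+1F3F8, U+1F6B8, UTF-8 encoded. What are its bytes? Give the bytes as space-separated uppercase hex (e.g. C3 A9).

U+0930: 3-byte form → E0 A4 B0.
U+6F49E: 4-byte form → F1 AF 92 9E.
U+10013: 4-byte form → F0 90 80 93.
U+20B7: 3-byte form → E2 82 B7.
U+0029: 1-byte form → 29.
U+1F91C: 4-byte form → F0 9F A4 9C.
U+1F3F8: 4-byte form → F0 9F 8F B8.
U+1F6B8: 4-byte form → F0 9F 9A B8.
Concatenated (27 bytes): E0 A4 B0 F1 AF 92 9E F0 90 80 93 E2 82 B7 29 F0 9F A4 9C F0 9F 8F B8 F0 9F 9A B8.

E0 A4 B0 F1 AF 92 9E F0 90 80 93 E2 82 B7 29 F0 9F A4 9C F0 9F 8F B8 F0 9F 9A B8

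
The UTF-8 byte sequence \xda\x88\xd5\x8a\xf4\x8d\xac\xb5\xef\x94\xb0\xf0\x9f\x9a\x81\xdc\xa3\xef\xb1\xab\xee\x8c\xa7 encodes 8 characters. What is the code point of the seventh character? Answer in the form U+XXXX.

U+FC6B

Offset 0: leading byte 0xDA = 11011010 → 2-byte char #1 = DA 88.
Offset 2: leading byte 0xD5 = 11010101 → 2-byte char #2 = D5 8A.
Offset 4: leading byte 0xF4 = 11110100 → 4-byte char #3 = F4 8D AC B5.
Offset 8: leading byte 0xEF = 11101111 → 3-byte char #4 = EF 94 B0.
Offset 11: leading byte 0xF0 = 11110000 → 4-byte char #5 = F0 9F 9A 81.
Offset 15: leading byte 0xDC = 11011100 → 2-byte char #6 = DC A3.
Offset 17: leading byte 0xEF = 11101111 → 3-byte char #7 = EF B1 AB.
Leading byte 0xEF = 11101111 matches 1110xxxx → 3-byte sequence.
Byte 1: 0xEF = 11101111, payload 1111 (4 bits).
Byte 2: 0xB1 = 10110001 (10xxxxxx ✓), payload 110001.
Byte 3: 0xAB = 10101011 (10xxxxxx ✓), payload 101011.
Concatenate: 1111110001101011 = 0xFC6B (16 bits → U+FC6B).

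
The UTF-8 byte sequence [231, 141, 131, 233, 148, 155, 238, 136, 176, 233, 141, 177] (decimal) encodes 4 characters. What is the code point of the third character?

U+E230

Offset 0: leading byte 0xE7 = 11100111 → 3-byte char #1 = E7 8D 83.
Offset 3: leading byte 0xE9 = 11101001 → 3-byte char #2 = E9 94 9B.
Offset 6: leading byte 0xEE = 11101110 → 3-byte char #3 = EE 88 B0.
Leading byte 0xEE = 11101110 matches 1110xxxx → 3-byte sequence.
Byte 1: 0xEE = 11101110, payload 1110 (4 bits).
Byte 2: 0x88 = 10001000 (10xxxxxx ✓), payload 001000.
Byte 3: 0xB0 = 10110000 (10xxxxxx ✓), payload 110000.
Concatenate: 1110001000110000 = 0xE230 (16 bits → U+E230).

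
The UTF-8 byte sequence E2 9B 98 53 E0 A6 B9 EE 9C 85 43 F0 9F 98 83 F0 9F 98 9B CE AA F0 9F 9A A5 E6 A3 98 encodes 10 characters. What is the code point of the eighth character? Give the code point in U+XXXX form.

U+03AA

Offset 0: leading byte 0xE2 = 11100010 → 3-byte char #1 = E2 9B 98.
Offset 3: leading byte 0x53 = 01010011 → 1-byte char #2 = 53.
Offset 4: leading byte 0xE0 = 11100000 → 3-byte char #3 = E0 A6 B9.
Offset 7: leading byte 0xEE = 11101110 → 3-byte char #4 = EE 9C 85.
Offset 10: leading byte 0x43 = 01000011 → 1-byte char #5 = 43.
Offset 11: leading byte 0xF0 = 11110000 → 4-byte char #6 = F0 9F 98 83.
Offset 15: leading byte 0xF0 = 11110000 → 4-byte char #7 = F0 9F 98 9B.
Offset 19: leading byte 0xCE = 11001110 → 2-byte char #8 = CE AA.
Leading byte 0xCE = 11001110 matches 110xxxxx → 2-byte sequence.
Byte 1: 0xCE = 11001110, payload 01110 (5 bits).
Byte 2: 0xAA = 10101010 (10xxxxxx ✓), payload 101010.
Concatenate: 01110101010 = 0x3AA (11 bits → U+03AA).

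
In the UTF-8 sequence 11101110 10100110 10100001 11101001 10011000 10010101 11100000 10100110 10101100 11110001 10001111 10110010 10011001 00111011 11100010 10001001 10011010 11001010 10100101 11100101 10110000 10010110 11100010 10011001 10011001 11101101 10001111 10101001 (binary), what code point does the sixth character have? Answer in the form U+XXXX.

U+225A

Offset 0: leading byte 0xEE = 11101110 → 3-byte char #1 = EE A6 A1.
Offset 3: leading byte 0xE9 = 11101001 → 3-byte char #2 = E9 98 95.
Offset 6: leading byte 0xE0 = 11100000 → 3-byte char #3 = E0 A6 AC.
Offset 9: leading byte 0xF1 = 11110001 → 4-byte char #4 = F1 8F B2 99.
Offset 13: leading byte 0x3B = 00111011 → 1-byte char #5 = 3B.
Offset 14: leading byte 0xE2 = 11100010 → 3-byte char #6 = E2 89 9A.
Leading byte 0xE2 = 11100010 matches 1110xxxx → 3-byte sequence.
Byte 1: 0xE2 = 11100010, payload 0010 (4 bits).
Byte 2: 0x89 = 10001001 (10xxxxxx ✓), payload 001001.
Byte 3: 0x9A = 10011010 (10xxxxxx ✓), payload 011010.
Concatenate: 0010001001011010 = 0x225A (16 bits → U+225A).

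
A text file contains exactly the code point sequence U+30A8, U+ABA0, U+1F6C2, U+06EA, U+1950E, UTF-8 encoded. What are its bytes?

E3 82 A8 EA AE A0 F0 9F 9B 82 DB AA F0 99 94 8E

U+30A8: 3-byte form → E3 82 A8.
U+ABA0: 3-byte form → EA AE A0.
U+1F6C2: 4-byte form → F0 9F 9B 82.
U+06EA: 2-byte form → DB AA.
U+1950E: 4-byte form → F0 99 94 8E.
Concatenated (16 bytes): E3 82 A8 EA AE A0 F0 9F 9B 82 DB AA F0 99 94 8E.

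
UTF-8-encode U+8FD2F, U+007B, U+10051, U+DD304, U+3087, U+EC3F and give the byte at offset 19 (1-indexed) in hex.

0xBF

1-indexed offset 19 is 0-indexed offset 18.
U+8FD2F → 4-byte form F2 8F B4 AF at offsets 0–3.
U+007B → 1-byte form 7B at offsets 4–4.
U+10051 → 4-byte form F0 90 81 91 at offsets 5–8.
U+DD304 → 4-byte form F3 9D 8C 84 at offsets 9–12.
U+3087 → 3-byte form E3 82 87 at offsets 13–15.
U+EC3F → 3-byte form EE B0 BF at offsets 16–18.
Offset 18 falls in char 6's range; it's byte 3 of EE B0 BF = 0xBF.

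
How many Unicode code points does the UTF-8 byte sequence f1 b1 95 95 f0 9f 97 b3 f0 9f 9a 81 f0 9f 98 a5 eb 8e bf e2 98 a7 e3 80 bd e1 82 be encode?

8

Byte at offset 0: 0xF1 = 11110001 → 4-byte char (#1). Advance 4.
Byte at offset 4: 0xF0 = 11110000 → 4-byte char (#2). Advance 4.
Byte at offset 8: 0xF0 = 11110000 → 4-byte char (#3). Advance 4.
Byte at offset 12: 0xF0 = 11110000 → 4-byte char (#4). Advance 4.
Byte at offset 16: 0xEB = 11101011 → 3-byte char (#5). Advance 3.
Byte at offset 19: 0xE2 = 11100010 → 3-byte char (#6). Advance 3.
Byte at offset 22: 0xE3 = 11100011 → 3-byte char (#7). Advance 3.
Byte at offset 25: 0xE1 = 11100001 → 3-byte char (#8). Advance 3.
Reached end at offset 28 after 8 code points.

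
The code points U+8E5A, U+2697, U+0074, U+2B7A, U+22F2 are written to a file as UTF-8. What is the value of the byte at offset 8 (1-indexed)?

0xE2

1-indexed offset 8 is 0-indexed offset 7.
U+8E5A → 3-byte form E8 B9 9A at offsets 0–2.
U+2697 → 3-byte form E2 9A 97 at offsets 3–5.
U+0074 → 1-byte form 74 at offsets 6–6.
U+2B7A → 3-byte form E2 AD BA at offsets 7–9.
Offset 7 falls in char 4's range; it's byte 1 of E2 AD BA = 0xE2.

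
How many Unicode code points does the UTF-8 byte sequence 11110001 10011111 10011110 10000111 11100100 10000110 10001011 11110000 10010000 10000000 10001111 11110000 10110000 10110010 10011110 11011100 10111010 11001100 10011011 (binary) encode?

6

Byte at offset 0: 0xF1 = 11110001 → 4-byte char (#1). Advance 4.
Byte at offset 4: 0xE4 = 11100100 → 3-byte char (#2). Advance 3.
Byte at offset 7: 0xF0 = 11110000 → 4-byte char (#3). Advance 4.
Byte at offset 11: 0xF0 = 11110000 → 4-byte char (#4). Advance 4.
Byte at offset 15: 0xDC = 11011100 → 2-byte char (#5). Advance 2.
Byte at offset 17: 0xCC = 11001100 → 2-byte char (#6). Advance 2.
Reached end at offset 19 after 6 code points.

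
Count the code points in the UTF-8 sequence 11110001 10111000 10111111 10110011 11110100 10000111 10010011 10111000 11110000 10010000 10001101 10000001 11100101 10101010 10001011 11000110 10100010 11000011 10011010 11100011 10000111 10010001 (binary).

7

Byte at offset 0: 0xF1 = 11110001 → 4-byte char (#1). Advance 4.
Byte at offset 4: 0xF4 = 11110100 → 4-byte char (#2). Advance 4.
Byte at offset 8: 0xF0 = 11110000 → 4-byte char (#3). Advance 4.
Byte at offset 12: 0xE5 = 11100101 → 3-byte char (#4). Advance 3.
Byte at offset 15: 0xC6 = 11000110 → 2-byte char (#5). Advance 2.
Byte at offset 17: 0xC3 = 11000011 → 2-byte char (#6). Advance 2.
Byte at offset 19: 0xE3 = 11100011 → 3-byte char (#7). Advance 3.
Reached end at offset 22 after 7 code points.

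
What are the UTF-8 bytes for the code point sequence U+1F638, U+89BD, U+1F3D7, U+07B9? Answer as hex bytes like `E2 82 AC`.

F0 9F 98 B8 E8 A6 BD F0 9F 8F 97 DE B9

U+1F638: 4-byte form → F0 9F 98 B8.
U+89BD: 3-byte form → E8 A6 BD.
U+1F3D7: 4-byte form → F0 9F 8F 97.
U+07B9: 2-byte form → DE B9.
Concatenated (13 bytes): F0 9F 98 B8 E8 A6 BD F0 9F 8F 97 DE B9.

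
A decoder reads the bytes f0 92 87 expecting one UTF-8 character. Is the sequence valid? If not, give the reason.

invalid (sequence truncated)

Leading byte 0xF0 = 11110000 → 4-byte form, but only 3 bytes are present.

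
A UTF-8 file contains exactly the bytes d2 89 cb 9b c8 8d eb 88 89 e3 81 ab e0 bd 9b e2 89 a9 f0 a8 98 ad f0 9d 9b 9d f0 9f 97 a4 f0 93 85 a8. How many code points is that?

11

Byte at offset 0: 0xD2 = 11010010 → 2-byte char (#1). Advance 2.
Byte at offset 2: 0xCB = 11001011 → 2-byte char (#2). Advance 2.
Byte at offset 4: 0xC8 = 11001000 → 2-byte char (#3). Advance 2.
Byte at offset 6: 0xEB = 11101011 → 3-byte char (#4). Advance 3.
Byte at offset 9: 0xE3 = 11100011 → 3-byte char (#5). Advance 3.
Byte at offset 12: 0xE0 = 11100000 → 3-byte char (#6). Advance 3.
Byte at offset 15: 0xE2 = 11100010 → 3-byte char (#7). Advance 3.
Byte at offset 18: 0xF0 = 11110000 → 4-byte char (#8). Advance 4.
Byte at offset 22: 0xF0 = 11110000 → 4-byte char (#9). Advance 4.
Byte at offset 26: 0xF0 = 11110000 → 4-byte char (#10). Advance 4.
Byte at offset 30: 0xF0 = 11110000 → 4-byte char (#11). Advance 4.
Reached end at offset 34 after 11 code points.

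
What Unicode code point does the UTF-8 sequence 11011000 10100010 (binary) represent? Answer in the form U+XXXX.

U+0622

Leading byte 0xD8 = 11011000 matches 110xxxxx → 2-byte sequence.
Byte 1: 0xD8 = 11011000, payload 11000 (5 bits).
Byte 2: 0xA2 = 10100010 (10xxxxxx ✓), payload 100010.
Concatenate: 11000100010 = 0x622 (11 bits → U+0622).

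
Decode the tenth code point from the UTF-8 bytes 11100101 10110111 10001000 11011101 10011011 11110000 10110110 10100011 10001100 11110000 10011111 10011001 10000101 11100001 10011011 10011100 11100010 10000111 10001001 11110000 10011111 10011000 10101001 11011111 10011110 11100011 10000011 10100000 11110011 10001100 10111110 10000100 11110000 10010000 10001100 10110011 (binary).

U+CCF84

Offset 0: leading byte 0xE5 = 11100101 → 3-byte char #1 = E5 B7 88.
Offset 3: leading byte 0xDD = 11011101 → 2-byte char #2 = DD 9B.
Offset 5: leading byte 0xF0 = 11110000 → 4-byte char #3 = F0 B6 A3 8C.
Offset 9: leading byte 0xF0 = 11110000 → 4-byte char #4 = F0 9F 99 85.
Offset 13: leading byte 0xE1 = 11100001 → 3-byte char #5 = E1 9B 9C.
Offset 16: leading byte 0xE2 = 11100010 → 3-byte char #6 = E2 87 89.
Offset 19: leading byte 0xF0 = 11110000 → 4-byte char #7 = F0 9F 98 A9.
Offset 23: leading byte 0xDF = 11011111 → 2-byte char #8 = DF 9E.
Offset 25: leading byte 0xE3 = 11100011 → 3-byte char #9 = E3 83 A0.
Offset 28: leading byte 0xF3 = 11110011 → 4-byte char #10 = F3 8C BE 84.
Leading byte 0xF3 = 11110011 matches 11110xxx → 4-byte sequence.
Byte 1: 0xF3 = 11110011, payload 011 (3 bits).
Byte 2: 0x8C = 10001100 (10xxxxxx ✓), payload 001100.
Byte 3: 0xBE = 10111110 (10xxxxxx ✓), payload 111110.
Byte 4: 0x84 = 10000100 (10xxxxxx ✓), payload 000100.
Concatenate: 011001100111110000100 = 0xCCF84 (21 bits → U+CCF84).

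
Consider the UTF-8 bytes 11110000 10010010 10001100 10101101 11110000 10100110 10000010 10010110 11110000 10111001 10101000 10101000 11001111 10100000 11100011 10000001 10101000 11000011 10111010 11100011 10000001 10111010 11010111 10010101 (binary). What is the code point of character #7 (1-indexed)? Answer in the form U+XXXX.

U+307A

Offset 0: leading byte 0xF0 = 11110000 → 4-byte char #1 = F0 92 8C AD.
Offset 4: leading byte 0xF0 = 11110000 → 4-byte char #2 = F0 A6 82 96.
Offset 8: leading byte 0xF0 = 11110000 → 4-byte char #3 = F0 B9 A8 A8.
Offset 12: leading byte 0xCF = 11001111 → 2-byte char #4 = CF A0.
Offset 14: leading byte 0xE3 = 11100011 → 3-byte char #5 = E3 81 A8.
Offset 17: leading byte 0xC3 = 11000011 → 2-byte char #6 = C3 BA.
Offset 19: leading byte 0xE3 = 11100011 → 3-byte char #7 = E3 81 BA.
Leading byte 0xE3 = 11100011 matches 1110xxxx → 3-byte sequence.
Byte 1: 0xE3 = 11100011, payload 0011 (4 bits).
Byte 2: 0x81 = 10000001 (10xxxxxx ✓), payload 000001.
Byte 3: 0xBA = 10111010 (10xxxxxx ✓), payload 111010.
Concatenate: 0011000001111010 = 0x307A (16 bits → U+307A).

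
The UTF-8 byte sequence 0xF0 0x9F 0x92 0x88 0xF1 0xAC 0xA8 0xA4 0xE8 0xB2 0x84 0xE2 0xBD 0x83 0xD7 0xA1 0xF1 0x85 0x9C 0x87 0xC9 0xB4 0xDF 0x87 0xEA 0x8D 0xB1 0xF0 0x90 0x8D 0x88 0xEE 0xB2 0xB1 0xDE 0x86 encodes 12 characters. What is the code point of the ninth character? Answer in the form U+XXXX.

Offset 0: leading byte 0xF0 = 11110000 → 4-byte char #1 = F0 9F 92 88.
Offset 4: leading byte 0xF1 = 11110001 → 4-byte char #2 = F1 AC A8 A4.
Offset 8: leading byte 0xE8 = 11101000 → 3-byte char #3 = E8 B2 84.
Offset 11: leading byte 0xE2 = 11100010 → 3-byte char #4 = E2 BD 83.
Offset 14: leading byte 0xD7 = 11010111 → 2-byte char #5 = D7 A1.
Offset 16: leading byte 0xF1 = 11110001 → 4-byte char #6 = F1 85 9C 87.
Offset 20: leading byte 0xC9 = 11001001 → 2-byte char #7 = C9 B4.
Offset 22: leading byte 0xDF = 11011111 → 2-byte char #8 = DF 87.
Offset 24: leading byte 0xEA = 11101010 → 3-byte char #9 = EA 8D B1.
Leading byte 0xEA = 11101010 matches 1110xxxx → 3-byte sequence.
Byte 1: 0xEA = 11101010, payload 1010 (4 bits).
Byte 2: 0x8D = 10001101 (10xxxxxx ✓), payload 001101.
Byte 3: 0xB1 = 10110001 (10xxxxxx ✓), payload 110001.
Concatenate: 1010001101110001 = 0xA371 (16 bits → U+A371).

U+A371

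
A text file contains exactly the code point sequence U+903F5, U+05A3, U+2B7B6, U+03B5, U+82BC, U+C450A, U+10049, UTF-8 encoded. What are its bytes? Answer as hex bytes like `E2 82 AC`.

U+903F5: 4-byte form → F2 90 8F B5.
U+05A3: 2-byte form → D6 A3.
U+2B7B6: 4-byte form → F0 AB 9E B6.
U+03B5: 2-byte form → CE B5.
U+82BC: 3-byte form → E8 8A BC.
U+C450A: 4-byte form → F3 84 94 8A.
U+10049: 4-byte form → F0 90 81 89.
Concatenated (23 bytes): F2 90 8F B5 D6 A3 F0 AB 9E B6 CE B5 E8 8A BC F3 84 94 8A F0 90 81 89.

F2 90 8F B5 D6 A3 F0 AB 9E B6 CE B5 E8 8A BC F3 84 94 8A F0 90 81 89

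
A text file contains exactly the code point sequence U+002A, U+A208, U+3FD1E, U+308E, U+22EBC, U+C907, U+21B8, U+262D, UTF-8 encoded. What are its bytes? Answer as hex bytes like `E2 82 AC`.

2A EA 88 88 F0 BF B4 9E E3 82 8E F0 A2 BA BC EC A4 87 E2 86 B8 E2 98 AD

U+002A: 1-byte form → 2A.
U+A208: 3-byte form → EA 88 88.
U+3FD1E: 4-byte form → F0 BF B4 9E.
U+308E: 3-byte form → E3 82 8E.
U+22EBC: 4-byte form → F0 A2 BA BC.
U+C907: 3-byte form → EC A4 87.
U+21B8: 3-byte form → E2 86 B8.
U+262D: 3-byte form → E2 98 AD.
Concatenated (24 bytes): 2A EA 88 88 F0 BF B4 9E E3 82 8E F0 A2 BA BC EC A4 87 E2 86 B8 E2 98 AD.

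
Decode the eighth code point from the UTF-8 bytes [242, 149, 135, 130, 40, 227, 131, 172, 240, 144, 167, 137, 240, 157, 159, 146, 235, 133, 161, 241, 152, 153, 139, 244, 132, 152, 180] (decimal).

Offset 0: leading byte 0xF2 = 11110010 → 4-byte char #1 = F2 95 87 82.
Offset 4: leading byte 0x28 = 00101000 → 1-byte char #2 = 28.
Offset 5: leading byte 0xE3 = 11100011 → 3-byte char #3 = E3 83 AC.
Offset 8: leading byte 0xF0 = 11110000 → 4-byte char #4 = F0 90 A7 89.
Offset 12: leading byte 0xF0 = 11110000 → 4-byte char #5 = F0 9D 9F 92.
Offset 16: leading byte 0xEB = 11101011 → 3-byte char #6 = EB 85 A1.
Offset 19: leading byte 0xF1 = 11110001 → 4-byte char #7 = F1 98 99 8B.
Offset 23: leading byte 0xF4 = 11110100 → 4-byte char #8 = F4 84 98 B4.
Leading byte 0xF4 = 11110100 matches 11110xxx → 4-byte sequence.
Byte 1: 0xF4 = 11110100, payload 100 (3 bits).
Byte 2: 0x84 = 10000100 (10xxxxxx ✓), payload 000100.
Byte 3: 0x98 = 10011000 (10xxxxxx ✓), payload 011000.
Byte 4: 0xB4 = 10110100 (10xxxxxx ✓), payload 110100.
Concatenate: 100000100011000110100 = 0x104634 (21 bits → U+104634).

U+104634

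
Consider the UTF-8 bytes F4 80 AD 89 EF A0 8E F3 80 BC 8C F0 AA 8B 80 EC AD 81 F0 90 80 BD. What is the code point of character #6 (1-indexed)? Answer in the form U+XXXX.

U+1003D

Offset 0: leading byte 0xF4 = 11110100 → 4-byte char #1 = F4 80 AD 89.
Offset 4: leading byte 0xEF = 11101111 → 3-byte char #2 = EF A0 8E.
Offset 7: leading byte 0xF3 = 11110011 → 4-byte char #3 = F3 80 BC 8C.
Offset 11: leading byte 0xF0 = 11110000 → 4-byte char #4 = F0 AA 8B 80.
Offset 15: leading byte 0xEC = 11101100 → 3-byte char #5 = EC AD 81.
Offset 18: leading byte 0xF0 = 11110000 → 4-byte char #6 = F0 90 80 BD.
Leading byte 0xF0 = 11110000 matches 11110xxx → 4-byte sequence.
Byte 1: 0xF0 = 11110000, payload 000 (3 bits).
Byte 2: 0x90 = 10010000 (10xxxxxx ✓), payload 010000.
Byte 3: 0x80 = 10000000 (10xxxxxx ✓), payload 000000.
Byte 4: 0xBD = 10111101 (10xxxxxx ✓), payload 111101.
Concatenate: 000010000000000111101 = 0x1003D (21 bits → U+1003D).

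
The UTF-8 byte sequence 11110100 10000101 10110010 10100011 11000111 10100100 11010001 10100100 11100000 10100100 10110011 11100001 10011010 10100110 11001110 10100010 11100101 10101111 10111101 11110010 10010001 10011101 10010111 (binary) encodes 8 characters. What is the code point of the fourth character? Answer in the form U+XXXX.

Offset 0: leading byte 0xF4 = 11110100 → 4-byte char #1 = F4 85 B2 A3.
Offset 4: leading byte 0xC7 = 11000111 → 2-byte char #2 = C7 A4.
Offset 6: leading byte 0xD1 = 11010001 → 2-byte char #3 = D1 A4.
Offset 8: leading byte 0xE0 = 11100000 → 3-byte char #4 = E0 A4 B3.
Leading byte 0xE0 = 11100000 matches 1110xxxx → 3-byte sequence.
Byte 1: 0xE0 = 11100000, payload 0000 (4 bits).
Byte 2: 0xA4 = 10100100 (10xxxxxx ✓), payload 100100.
Byte 3: 0xB3 = 10110011 (10xxxxxx ✓), payload 110011.
Concatenate: 0000100100110011 = 0x933 (16 bits → U+0933).

U+0933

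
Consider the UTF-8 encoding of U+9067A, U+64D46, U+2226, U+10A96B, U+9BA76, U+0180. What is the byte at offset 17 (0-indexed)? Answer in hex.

U+9067A → 4-byte form F2 90 99 BA at offsets 0–3.
U+64D46 → 4-byte form F1 A4 B5 86 at offsets 4–7.
U+2226 → 3-byte form E2 88 A6 at offsets 8–10.
U+10A96B → 4-byte form F4 8A A5 AB at offsets 11–14.
U+9BA76 → 4-byte form F2 9B A9 B6 at offsets 15–18.
Offset 17 falls in char 5's range; it's byte 3 of F2 9B A9 B6 = 0xA9.

0xA9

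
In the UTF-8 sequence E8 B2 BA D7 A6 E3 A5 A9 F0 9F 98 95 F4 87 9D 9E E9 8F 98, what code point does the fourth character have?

U+1F615

Offset 0: leading byte 0xE8 = 11101000 → 3-byte char #1 = E8 B2 BA.
Offset 3: leading byte 0xD7 = 11010111 → 2-byte char #2 = D7 A6.
Offset 5: leading byte 0xE3 = 11100011 → 3-byte char #3 = E3 A5 A9.
Offset 8: leading byte 0xF0 = 11110000 → 4-byte char #4 = F0 9F 98 95.
Leading byte 0xF0 = 11110000 matches 11110xxx → 4-byte sequence.
Byte 1: 0xF0 = 11110000, payload 000 (3 bits).
Byte 2: 0x9F = 10011111 (10xxxxxx ✓), payload 011111.
Byte 3: 0x98 = 10011000 (10xxxxxx ✓), payload 011000.
Byte 4: 0x95 = 10010101 (10xxxxxx ✓), payload 010101.
Concatenate: 000011111011000010101 = 0x1F615 (21 bits → U+1F615).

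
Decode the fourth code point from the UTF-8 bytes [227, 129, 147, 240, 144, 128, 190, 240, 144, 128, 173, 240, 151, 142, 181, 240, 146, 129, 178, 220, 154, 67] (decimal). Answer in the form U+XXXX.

Offset 0: leading byte 0xE3 = 11100011 → 3-byte char #1 = E3 81 93.
Offset 3: leading byte 0xF0 = 11110000 → 4-byte char #2 = F0 90 80 BE.
Offset 7: leading byte 0xF0 = 11110000 → 4-byte char #3 = F0 90 80 AD.
Offset 11: leading byte 0xF0 = 11110000 → 4-byte char #4 = F0 97 8E B5.
Leading byte 0xF0 = 11110000 matches 11110xxx → 4-byte sequence.
Byte 1: 0xF0 = 11110000, payload 000 (3 bits).
Byte 2: 0x97 = 10010111 (10xxxxxx ✓), payload 010111.
Byte 3: 0x8E = 10001110 (10xxxxxx ✓), payload 001110.
Byte 4: 0xB5 = 10110101 (10xxxxxx ✓), payload 110101.
Concatenate: 000010111001110110101 = 0x173B5 (21 bits → U+173B5).

U+173B5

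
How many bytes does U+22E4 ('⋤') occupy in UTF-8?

U+22E4 = 0x22E4. UTF-8 uses 1 byte below 0x80, 2 below 0x800, 3 below 0x10000, 4 up to 0x10FFFF. 0x22E4 is in U+0800–U+FFFF → 3 bytes.

3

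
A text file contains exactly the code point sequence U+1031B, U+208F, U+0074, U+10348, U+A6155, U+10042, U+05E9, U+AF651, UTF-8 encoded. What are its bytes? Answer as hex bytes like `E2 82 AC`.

U+1031B: 4-byte form → F0 90 8C 9B.
U+208F: 3-byte form → E2 82 8F.
U+0074: 1-byte form → 74.
U+10348: 4-byte form → F0 90 8D 88.
U+A6155: 4-byte form → F2 A6 85 95.
U+10042: 4-byte form → F0 90 81 82.
U+05E9: 2-byte form → D7 A9.
U+AF651: 4-byte form → F2 AF 99 91.
Concatenated (26 bytes): F0 90 8C 9B E2 82 8F 74 F0 90 8D 88 F2 A6 85 95 F0 90 81 82 D7 A9 F2 AF 99 91.

F0 90 8C 9B E2 82 8F 74 F0 90 8D 88 F2 A6 85 95 F0 90 81 82 D7 A9 F2 AF 99 91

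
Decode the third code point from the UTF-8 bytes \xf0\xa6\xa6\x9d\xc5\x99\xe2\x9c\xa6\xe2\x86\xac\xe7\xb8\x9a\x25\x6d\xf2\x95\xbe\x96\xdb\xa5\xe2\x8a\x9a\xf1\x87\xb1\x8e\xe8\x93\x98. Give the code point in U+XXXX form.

Offset 0: leading byte 0xF0 = 11110000 → 4-byte char #1 = F0 A6 A6 9D.
Offset 4: leading byte 0xC5 = 11000101 → 2-byte char #2 = C5 99.
Offset 6: leading byte 0xE2 = 11100010 → 3-byte char #3 = E2 9C A6.
Leading byte 0xE2 = 11100010 matches 1110xxxx → 3-byte sequence.
Byte 1: 0xE2 = 11100010, payload 0010 (4 bits).
Byte 2: 0x9C = 10011100 (10xxxxxx ✓), payload 011100.
Byte 3: 0xA6 = 10100110 (10xxxxxx ✓), payload 100110.
Concatenate: 0010011100100110 = 0x2726 (16 bits → U+2726).

U+2726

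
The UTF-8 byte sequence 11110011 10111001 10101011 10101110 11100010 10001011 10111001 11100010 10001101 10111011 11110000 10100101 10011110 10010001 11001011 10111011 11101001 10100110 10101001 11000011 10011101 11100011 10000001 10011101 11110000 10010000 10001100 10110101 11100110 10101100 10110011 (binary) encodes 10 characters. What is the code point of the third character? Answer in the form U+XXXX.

Offset 0: leading byte 0xF3 = 11110011 → 4-byte char #1 = F3 B9 AB AE.
Offset 4: leading byte 0xE2 = 11100010 → 3-byte char #2 = E2 8B B9.
Offset 7: leading byte 0xE2 = 11100010 → 3-byte char #3 = E2 8D BB.
Leading byte 0xE2 = 11100010 matches 1110xxxx → 3-byte sequence.
Byte 1: 0xE2 = 11100010, payload 0010 (4 bits).
Byte 2: 0x8D = 10001101 (10xxxxxx ✓), payload 001101.
Byte 3: 0xBB = 10111011 (10xxxxxx ✓), payload 111011.
Concatenate: 0010001101111011 = 0x237B (16 bits → U+237B).

U+237B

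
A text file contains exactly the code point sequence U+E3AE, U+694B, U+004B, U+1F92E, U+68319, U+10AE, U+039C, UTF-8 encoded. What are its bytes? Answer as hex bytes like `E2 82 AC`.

U+E3AE: 3-byte form → EE 8E AE.
U+694B: 3-byte form → E6 A5 8B.
U+004B: 1-byte form → 4B.
U+1F92E: 4-byte form → F0 9F A4 AE.
U+68319: 4-byte form → F1 A8 8C 99.
U+10AE: 3-byte form → E1 82 AE.
U+039C: 2-byte form → CE 9C.
Concatenated (20 bytes): EE 8E AE E6 A5 8B 4B F0 9F A4 AE F1 A8 8C 99 E1 82 AE CE 9C.

EE 8E AE E6 A5 8B 4B F0 9F A4 AE F1 A8 8C 99 E1 82 AE CE 9C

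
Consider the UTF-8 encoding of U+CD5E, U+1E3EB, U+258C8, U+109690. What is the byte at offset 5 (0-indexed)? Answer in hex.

U+CD5E → 3-byte form EC B5 9E at offsets 0–2.
U+1E3EB → 4-byte form F0 9E 8F AB at offsets 3–6.
Offset 5 falls in char 2's range; it's byte 3 of F0 9E 8F AB = 0x8F.

0x8F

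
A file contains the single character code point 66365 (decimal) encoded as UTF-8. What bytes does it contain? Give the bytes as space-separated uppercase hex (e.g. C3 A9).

F0 90 8C BD

U+1033D = 0x1033D = 66365 decimal. In range U+10000–U+10FFFF → 4-byte form: 11110xxx 10xxxxxx 10xxxxxx 10xxxxxx.
Binary (21 bits): 000010000001100111101.
Split 3+6+6+6: 000 | 010000 | 001100 | 111101.
Byte 1: 11110000 = 0xF0.
Byte 2: 10010000 = 0x90.
Byte 3: 10001100 = 0x8C.
Byte 4: 10111101 = 0xBD.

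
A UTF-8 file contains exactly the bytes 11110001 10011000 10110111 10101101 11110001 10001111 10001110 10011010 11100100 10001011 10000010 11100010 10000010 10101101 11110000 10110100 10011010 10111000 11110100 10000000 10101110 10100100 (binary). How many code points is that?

Byte at offset 0: 0xF1 = 11110001 → 4-byte char (#1). Advance 4.
Byte at offset 4: 0xF1 = 11110001 → 4-byte char (#2). Advance 4.
Byte at offset 8: 0xE4 = 11100100 → 3-byte char (#3). Advance 3.
Byte at offset 11: 0xE2 = 11100010 → 3-byte char (#4). Advance 3.
Byte at offset 14: 0xF0 = 11110000 → 4-byte char (#5). Advance 4.
Byte at offset 18: 0xF4 = 11110100 → 4-byte char (#6). Advance 4.
Reached end at offset 22 after 6 code points.

6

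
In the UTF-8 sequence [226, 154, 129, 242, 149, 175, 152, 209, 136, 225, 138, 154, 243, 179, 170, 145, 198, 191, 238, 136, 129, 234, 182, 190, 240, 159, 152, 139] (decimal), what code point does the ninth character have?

U+1F60B

Offset 0: leading byte 0xE2 = 11100010 → 3-byte char #1 = E2 9A 81.
Offset 3: leading byte 0xF2 = 11110010 → 4-byte char #2 = F2 95 AF 98.
Offset 7: leading byte 0xD1 = 11010001 → 2-byte char #3 = D1 88.
Offset 9: leading byte 0xE1 = 11100001 → 3-byte char #4 = E1 8A 9A.
Offset 12: leading byte 0xF3 = 11110011 → 4-byte char #5 = F3 B3 AA 91.
Offset 16: leading byte 0xC6 = 11000110 → 2-byte char #6 = C6 BF.
Offset 18: leading byte 0xEE = 11101110 → 3-byte char #7 = EE 88 81.
Offset 21: leading byte 0xEA = 11101010 → 3-byte char #8 = EA B6 BE.
Offset 24: leading byte 0xF0 = 11110000 → 4-byte char #9 = F0 9F 98 8B.
Leading byte 0xF0 = 11110000 matches 11110xxx → 4-byte sequence.
Byte 1: 0xF0 = 11110000, payload 000 (3 bits).
Byte 2: 0x9F = 10011111 (10xxxxxx ✓), payload 011111.
Byte 3: 0x98 = 10011000 (10xxxxxx ✓), payload 011000.
Byte 4: 0x8B = 10001011 (10xxxxxx ✓), payload 001011.
Concatenate: 000011111011000001011 = 0x1F60B (21 bits → U+1F60B).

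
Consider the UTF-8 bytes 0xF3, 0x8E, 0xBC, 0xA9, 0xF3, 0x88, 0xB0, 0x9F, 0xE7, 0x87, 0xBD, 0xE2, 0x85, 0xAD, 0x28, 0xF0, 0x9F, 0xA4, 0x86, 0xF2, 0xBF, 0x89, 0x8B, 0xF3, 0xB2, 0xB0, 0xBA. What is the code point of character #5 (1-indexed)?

U+0028

Offset 0: leading byte 0xF3 = 11110011 → 4-byte char #1 = F3 8E BC A9.
Offset 4: leading byte 0xF3 = 11110011 → 4-byte char #2 = F3 88 B0 9F.
Offset 8: leading byte 0xE7 = 11100111 → 3-byte char #3 = E7 87 BD.
Offset 11: leading byte 0xE2 = 11100010 → 3-byte char #4 = E2 85 AD.
Offset 14: leading byte 0x28 = 00101000 → 1-byte char #5 = 28.
Leading byte 0x28 = 00101000 matches 0xxxxxxx → 1-byte sequence.
Byte 1: 0x28 = 00101000, payload 0101000 (7 bits).
Concatenate: 0101000 = 0x28 (7 bits → U+0028).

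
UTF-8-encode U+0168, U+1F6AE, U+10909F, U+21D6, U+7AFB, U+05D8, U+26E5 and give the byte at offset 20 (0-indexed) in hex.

0xA5

U+0168 → 2-byte form C5 A8 at offsets 0–1.
U+1F6AE → 4-byte form F0 9F 9A AE at offsets 2–5.
U+10909F → 4-byte form F4 89 82 9F at offsets 6–9.
U+21D6 → 3-byte form E2 87 96 at offsets 10–12.
U+7AFB → 3-byte form E7 AB BB at offsets 13–15.
U+05D8 → 2-byte form D7 98 at offsets 16–17.
U+26E5 → 3-byte form E2 9B A5 at offsets 18–20.
Offset 20 falls in char 7's range; it's byte 3 of E2 9B A5 = 0xA5.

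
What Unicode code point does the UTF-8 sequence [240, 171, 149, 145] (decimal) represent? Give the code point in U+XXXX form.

Leading byte 0xF0 = 11110000 matches 11110xxx → 4-byte sequence.
Byte 1: 0xF0 = 11110000, payload 000 (3 bits).
Byte 2: 0xAB = 10101011 (10xxxxxx ✓), payload 101011.
Byte 3: 0x95 = 10010101 (10xxxxxx ✓), payload 010101.
Byte 4: 0x91 = 10010001 (10xxxxxx ✓), payload 010001.
Concatenate: 000101011010101010001 = 0x2B551 (21 bits → U+2B551).

U+2B551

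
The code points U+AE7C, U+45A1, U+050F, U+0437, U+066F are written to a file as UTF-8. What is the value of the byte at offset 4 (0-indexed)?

0x96

U+AE7C → 3-byte form EA B9 BC at offsets 0–2.
U+45A1 → 3-byte form E4 96 A1 at offsets 3–5.
Offset 4 falls in char 2's range; it's byte 2 of E4 96 A1 = 0x96.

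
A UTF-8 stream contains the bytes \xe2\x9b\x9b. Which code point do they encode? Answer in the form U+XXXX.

Leading byte 0xE2 = 11100010 matches 1110xxxx → 3-byte sequence.
Byte 1: 0xE2 = 11100010, payload 0010 (4 bits).
Byte 2: 0x9B = 10011011 (10xxxxxx ✓), payload 011011.
Byte 3: 0x9B = 10011011 (10xxxxxx ✓), payload 011011.
Concatenate: 0010011011011011 = 0x26DB (16 bits → U+26DB).

U+26DB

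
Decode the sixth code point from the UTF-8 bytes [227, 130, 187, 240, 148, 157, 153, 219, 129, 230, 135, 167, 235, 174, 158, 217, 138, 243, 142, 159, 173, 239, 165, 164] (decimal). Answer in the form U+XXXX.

U+064A

Offset 0: leading byte 0xE3 = 11100011 → 3-byte char #1 = E3 82 BB.
Offset 3: leading byte 0xF0 = 11110000 → 4-byte char #2 = F0 94 9D 99.
Offset 7: leading byte 0xDB = 11011011 → 2-byte char #3 = DB 81.
Offset 9: leading byte 0xE6 = 11100110 → 3-byte char #4 = E6 87 A7.
Offset 12: leading byte 0xEB = 11101011 → 3-byte char #5 = EB AE 9E.
Offset 15: leading byte 0xD9 = 11011001 → 2-byte char #6 = D9 8A.
Leading byte 0xD9 = 11011001 matches 110xxxxx → 2-byte sequence.
Byte 1: 0xD9 = 11011001, payload 11001 (5 bits).
Byte 2: 0x8A = 10001010 (10xxxxxx ✓), payload 001010.
Concatenate: 11001001010 = 0x64A (11 bits → U+064A).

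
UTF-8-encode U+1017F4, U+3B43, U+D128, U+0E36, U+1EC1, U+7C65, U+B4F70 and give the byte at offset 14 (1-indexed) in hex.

1-indexed offset 14 is 0-indexed offset 13.
U+1017F4 → 4-byte form F4 81 9F B4 at offsets 0–3.
U+3B43 → 3-byte form E3 AD 83 at offsets 4–6.
U+D128 → 3-byte form ED 84 A8 at offsets 7–9.
U+0E36 → 3-byte form E0 B8 B6 at offsets 10–12.
U+1EC1 → 3-byte form E1 BB 81 at offsets 13–15.
Offset 13 falls in char 5's range; it's byte 1 of E1 BB 81 = 0xE1.

0xE1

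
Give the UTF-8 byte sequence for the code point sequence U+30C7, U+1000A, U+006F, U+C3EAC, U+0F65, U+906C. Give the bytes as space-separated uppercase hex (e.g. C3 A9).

E3 83 87 F0 90 80 8A 6F F3 83 BA AC E0 BD A5 E9 81 AC

U+30C7: 3-byte form → E3 83 87.
U+1000A: 4-byte form → F0 90 80 8A.
U+006F: 1-byte form → 6F.
U+C3EAC: 4-byte form → F3 83 BA AC.
U+0F65: 3-byte form → E0 BD A5.
U+906C: 3-byte form → E9 81 AC.
Concatenated (18 bytes): E3 83 87 F0 90 80 8A 6F F3 83 BA AC E0 BD A5 E9 81 AC.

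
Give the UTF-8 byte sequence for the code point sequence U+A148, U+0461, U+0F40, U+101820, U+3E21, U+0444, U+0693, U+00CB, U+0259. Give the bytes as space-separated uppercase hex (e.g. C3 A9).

EA 85 88 D1 A1 E0 BD 80 F4 81 A0 A0 E3 B8 A1 D1 84 DA 93 C3 8B C9 99

U+A148: 3-byte form → EA 85 88.
U+0461: 2-byte form → D1 A1.
U+0F40: 3-byte form → E0 BD 80.
U+101820: 4-byte form → F4 81 A0 A0.
U+3E21: 3-byte form → E3 B8 A1.
U+0444: 2-byte form → D1 84.
U+0693: 2-byte form → DA 93.
U+00CB: 2-byte form → C3 8B.
U+0259: 2-byte form → C9 99.
Concatenated (23 bytes): EA 85 88 D1 A1 E0 BD 80 F4 81 A0 A0 E3 B8 A1 D1 84 DA 93 C3 8B C9 99.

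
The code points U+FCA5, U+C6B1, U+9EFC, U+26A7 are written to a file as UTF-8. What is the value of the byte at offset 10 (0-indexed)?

0x9A

U+FCA5 → 3-byte form EF B2 A5 at offsets 0–2.
U+C6B1 → 3-byte form EC 9A B1 at offsets 3–5.
U+9EFC → 3-byte form E9 BB BC at offsets 6–8.
U+26A7 → 3-byte form E2 9A A7 at offsets 9–11.
Offset 10 falls in char 4's range; it's byte 2 of E2 9A A7 = 0x9A.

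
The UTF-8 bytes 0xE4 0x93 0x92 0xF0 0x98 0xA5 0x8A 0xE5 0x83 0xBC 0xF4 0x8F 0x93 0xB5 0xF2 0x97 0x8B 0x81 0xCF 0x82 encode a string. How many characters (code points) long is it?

Byte at offset 0: 0xE4 = 11100100 → 3-byte char (#1). Advance 3.
Byte at offset 3: 0xF0 = 11110000 → 4-byte char (#2). Advance 4.
Byte at offset 7: 0xE5 = 11100101 → 3-byte char (#3). Advance 3.
Byte at offset 10: 0xF4 = 11110100 → 4-byte char (#4). Advance 4.
Byte at offset 14: 0xF2 = 11110010 → 4-byte char (#5). Advance 4.
Byte at offset 18: 0xCF = 11001111 → 2-byte char (#6). Advance 2.
Reached end at offset 20 after 6 code points.

6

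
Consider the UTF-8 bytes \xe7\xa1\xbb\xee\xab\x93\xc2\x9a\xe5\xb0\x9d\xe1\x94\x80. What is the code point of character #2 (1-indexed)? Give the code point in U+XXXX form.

U+EAD3

Offset 0: leading byte 0xE7 = 11100111 → 3-byte char #1 = E7 A1 BB.
Offset 3: leading byte 0xEE = 11101110 → 3-byte char #2 = EE AB 93.
Leading byte 0xEE = 11101110 matches 1110xxxx → 3-byte sequence.
Byte 1: 0xEE = 11101110, payload 1110 (4 bits).
Byte 2: 0xAB = 10101011 (10xxxxxx ✓), payload 101011.
Byte 3: 0x93 = 10010011 (10xxxxxx ✓), payload 010011.
Concatenate: 1110101011010011 = 0xEAD3 (16 bits → U+EAD3).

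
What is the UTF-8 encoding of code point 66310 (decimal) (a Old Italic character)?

U+10306 = 0x10306 = 66310 decimal. In range U+10000–U+10FFFF → 4-byte form: 11110xxx 10xxxxxx 10xxxxxx 10xxxxxx.
Binary (21 bits): 000010000001100000110.
Split 3+6+6+6: 000 | 010000 | 001100 | 000110.
Byte 1: 11110000 = 0xF0.
Byte 2: 10010000 = 0x90.
Byte 3: 10001100 = 0x8C.
Byte 4: 10000110 = 0x86.

F0 90 8C 86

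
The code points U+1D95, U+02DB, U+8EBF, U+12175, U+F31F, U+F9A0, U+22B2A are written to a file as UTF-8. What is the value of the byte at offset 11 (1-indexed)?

1-indexed offset 11 is 0-indexed offset 10.
U+1D95 → 3-byte form E1 B6 95 at offsets 0–2.
U+02DB → 2-byte form CB 9B at offsets 3–4.
U+8EBF → 3-byte form E8 BA BF at offsets 5–7.
U+12175 → 4-byte form F0 92 85 B5 at offsets 8–11.
Offset 10 falls in char 4's range; it's byte 3 of F0 92 85 B5 = 0x85.

0x85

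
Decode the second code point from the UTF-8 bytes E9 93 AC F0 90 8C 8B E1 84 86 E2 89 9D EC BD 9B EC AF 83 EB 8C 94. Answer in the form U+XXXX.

Offset 0: leading byte 0xE9 = 11101001 → 3-byte char #1 = E9 93 AC.
Offset 3: leading byte 0xF0 = 11110000 → 4-byte char #2 = F0 90 8C 8B.
Leading byte 0xF0 = 11110000 matches 11110xxx → 4-byte sequence.
Byte 1: 0xF0 = 11110000, payload 000 (3 bits).
Byte 2: 0x90 = 10010000 (10xxxxxx ✓), payload 010000.
Byte 3: 0x8C = 10001100 (10xxxxxx ✓), payload 001100.
Byte 4: 0x8B = 10001011 (10xxxxxx ✓), payload 001011.
Concatenate: 000010000001100001011 = 0x1030B (21 bits → U+1030B).

U+1030B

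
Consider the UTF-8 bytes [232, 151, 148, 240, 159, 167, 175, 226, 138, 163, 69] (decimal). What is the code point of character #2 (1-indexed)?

Offset 0: leading byte 0xE8 = 11101000 → 3-byte char #1 = E8 97 94.
Offset 3: leading byte 0xF0 = 11110000 → 4-byte char #2 = F0 9F A7 AF.
Leading byte 0xF0 = 11110000 matches 11110xxx → 4-byte sequence.
Byte 1: 0xF0 = 11110000, payload 000 (3 bits).
Byte 2: 0x9F = 10011111 (10xxxxxx ✓), payload 011111.
Byte 3: 0xA7 = 10100111 (10xxxxxx ✓), payload 100111.
Byte 4: 0xAF = 10101111 (10xxxxxx ✓), payload 101111.
Concatenate: 000011111100111101111 = 0x1F9EF (21 bits → U+1F9EF).

U+1F9EF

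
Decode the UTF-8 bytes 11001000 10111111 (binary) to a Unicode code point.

Leading byte 0xC8 = 11001000 matches 110xxxxx → 2-byte sequence.
Byte 1: 0xC8 = 11001000, payload 01000 (5 bits).
Byte 2: 0xBF = 10111111 (10xxxxxx ✓), payload 111111.
Concatenate: 01000111111 = 0x23F (11 bits → U+023F).

U+023F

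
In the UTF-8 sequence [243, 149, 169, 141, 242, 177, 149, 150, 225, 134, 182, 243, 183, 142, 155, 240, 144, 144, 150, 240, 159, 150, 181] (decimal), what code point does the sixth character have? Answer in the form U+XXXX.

U+1F5B5

Offset 0: leading byte 0xF3 = 11110011 → 4-byte char #1 = F3 95 A9 8D.
Offset 4: leading byte 0xF2 = 11110010 → 4-byte char #2 = F2 B1 95 96.
Offset 8: leading byte 0xE1 = 11100001 → 3-byte char #3 = E1 86 B6.
Offset 11: leading byte 0xF3 = 11110011 → 4-byte char #4 = F3 B7 8E 9B.
Offset 15: leading byte 0xF0 = 11110000 → 4-byte char #5 = F0 90 90 96.
Offset 19: leading byte 0xF0 = 11110000 → 4-byte char #6 = F0 9F 96 B5.
Leading byte 0xF0 = 11110000 matches 11110xxx → 4-byte sequence.
Byte 1: 0xF0 = 11110000, payload 000 (3 bits).
Byte 2: 0x9F = 10011111 (10xxxxxx ✓), payload 011111.
Byte 3: 0x96 = 10010110 (10xxxxxx ✓), payload 010110.
Byte 4: 0xB5 = 10110101 (10xxxxxx ✓), payload 110101.
Concatenate: 000011111010110110101 = 0x1F5B5 (21 bits → U+1F5B5).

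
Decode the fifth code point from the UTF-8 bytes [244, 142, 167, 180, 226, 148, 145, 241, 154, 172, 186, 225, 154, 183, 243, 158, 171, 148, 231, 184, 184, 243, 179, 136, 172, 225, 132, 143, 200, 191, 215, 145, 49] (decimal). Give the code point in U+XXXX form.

U+DEAD4

Offset 0: leading byte 0xF4 = 11110100 → 4-byte char #1 = F4 8E A7 B4.
Offset 4: leading byte 0xE2 = 11100010 → 3-byte char #2 = E2 94 91.
Offset 7: leading byte 0xF1 = 11110001 → 4-byte char #3 = F1 9A AC BA.
Offset 11: leading byte 0xE1 = 11100001 → 3-byte char #4 = E1 9A B7.
Offset 14: leading byte 0xF3 = 11110011 → 4-byte char #5 = F3 9E AB 94.
Leading byte 0xF3 = 11110011 matches 11110xxx → 4-byte sequence.
Byte 1: 0xF3 = 11110011, payload 011 (3 bits).
Byte 2: 0x9E = 10011110 (10xxxxxx ✓), payload 011110.
Byte 3: 0xAB = 10101011 (10xxxxxx ✓), payload 101011.
Byte 4: 0x94 = 10010100 (10xxxxxx ✓), payload 010100.
Concatenate: 011011110101011010100 = 0xDEAD4 (21 bits → U+DEAD4).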